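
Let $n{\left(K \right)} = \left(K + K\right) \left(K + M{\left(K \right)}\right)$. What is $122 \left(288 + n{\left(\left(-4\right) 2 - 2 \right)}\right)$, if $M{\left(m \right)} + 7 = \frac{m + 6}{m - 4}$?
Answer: $\frac{531432}{7} \approx 75919.0$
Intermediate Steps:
$M{\left(m \right)} = -7 + \frac{6 + m}{-4 + m}$ ($M{\left(m \right)} = -7 + \frac{m + 6}{m - 4} = -7 + \frac{6 + m}{-4 + m}$)
$n{\left(K \right)} = 2 K \left(K + \frac{2 \left(17 - 3 K\right)}{-4 + K}\right)$ ($n{\left(K \right)} = \left(K + K\right) \left(K + \frac{2 \left(17 - 3 K\right)}{-4 + K}\right) = 2 K \left(K + \frac{2 \left(17 - 3 K\right)}{-4 + K}\right)$)
$122 \left(288 + n{\left(\left(-4\right) 2 - 2 \right)}\right) = 122 \left(288 + \frac{2 \left(\left(-4\right) 2 - 2\right) \left(34 + \left(\left(-4\right) 2 - 2\right)^{2} - 10 \left(\left(-4\right) 2 - 2\right)\right)}{-4 - 10}\right) = 122 \left(288 + \frac{2 \left(-8 - 2\right) \left(34 + \left(-8 - 2\right)^{2} - 10 \left(-8 - 2\right)\right)}{-4 - 10}\right) = 122 \left(288 + 2 \left(-10\right) \frac{1}{-4 - 10} \left(34 + \left(-10\right)^{2} - -100\right)\right) = 122 \left(288 + 2 \left(-10\right) \frac{1}{-14} \left(34 + 100 + 100\right)\right) = 122 \left(288 + 2 \left(-10\right) \left(- \frac{1}{14}\right) 234\right) = 122 \left(288 + \frac{2340}{7}\right) = 122 \cdot \frac{4356}{7} = \frac{531432}{7}$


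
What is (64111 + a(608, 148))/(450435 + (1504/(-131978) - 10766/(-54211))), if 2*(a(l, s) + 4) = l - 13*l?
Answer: 72093925020887/537118387877089 ≈ 0.13422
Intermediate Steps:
a(l, s) = -4 - 6*l (a(l, s) = -4 + (l - 13*l)/2 = -4 + (-12*l)/2 = -4 - 6*l)
(64111 + a(608, 148))/(450435 + (1504/(-131978) - 10766/(-54211))) = (64111 + (-4 - 6*608))/(450435 + (1504/(-131978) - 10766/(-54211))) = (64111 + (-4 - 3648))/(450435 + (1504*(-1/131978) - 10766*(-1/54211))) = (64111 - 3652)/(450435 + (-752/65989 + 10766/54211)) = 60459/(450435 + 669670902/3577329679) = 60459/(1611355163631267/3577329679) = 60459*(3577329679/1611355163631267) = 72093925020887/537118387877089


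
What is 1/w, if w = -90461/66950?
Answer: -66950/90461 ≈ -0.74010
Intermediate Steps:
w = -90461/66950 (w = -90461*1/66950 = -90461/66950 ≈ -1.3512)
1/w = 1/(-90461/66950) = -66950/90461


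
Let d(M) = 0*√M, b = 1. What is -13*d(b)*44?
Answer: 0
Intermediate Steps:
d(M) = 0
-13*d(b)*44 = -13*0*44 = 0*44 = 0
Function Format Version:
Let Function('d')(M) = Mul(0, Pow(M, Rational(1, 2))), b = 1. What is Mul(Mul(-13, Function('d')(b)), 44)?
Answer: 0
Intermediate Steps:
Function('d')(M) = 0
Mul(Mul(-13, Function('d')(b)), 44) = Mul(Mul(-13, 0), 44) = Mul(0, 44) = 0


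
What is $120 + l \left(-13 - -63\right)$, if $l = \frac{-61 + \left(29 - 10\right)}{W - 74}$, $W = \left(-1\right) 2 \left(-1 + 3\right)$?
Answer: $\frac{1910}{13} \approx 146.92$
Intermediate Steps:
$W = -4$ ($W = \left(-2\right) 2 = -4$)
$l = \frac{7}{13}$ ($l = \frac{-61 + \left(29 - 10\right)}{-4 - 74} = \frac{-61 + \left(29 + \left(-19 + 9\right)\right)}{-78} = \left(-61 + \left(29 - 10\right)\right) \left(- \frac{1}{78}\right) = \left(-61 + 19\right) \left(- \frac{1}{78}\right) = \left(-42\right) \left(- \frac{1}{78}\right) = \frac{7}{13} \approx 0.53846$)
$120 + l \left(-13 - -63\right) = 120 + \frac{7 \left(-13 - -63\right)}{13} = 120 + \frac{7 \left(-13 + 63\right)}{13} = 120 + \frac{7}{13} \cdot 50 = 120 + \frac{350}{13} = \frac{1910}{13}$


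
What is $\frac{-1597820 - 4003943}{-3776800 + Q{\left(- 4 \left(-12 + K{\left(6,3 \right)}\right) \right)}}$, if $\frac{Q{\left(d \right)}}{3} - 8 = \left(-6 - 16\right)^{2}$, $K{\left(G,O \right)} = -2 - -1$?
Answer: $\frac{5601763}{3775324} \approx 1.4838$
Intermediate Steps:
$K{\left(G,O \right)} = -1$ ($K{\left(G,O \right)} = -2 + 1 = -1$)
$Q{\left(d \right)} = 1476$ ($Q{\left(d \right)} = 24 + 3 \left(-6 - 16\right)^{2} = 24 + 3 \left(-22\right)^{2} = 24 + 3 \cdot 484 = 24 + 1452 = 1476$)
$\frac{-1597820 - 4003943}{-3776800 + Q{\left(- 4 \left(-12 + K{\left(6,3 \right)}\right) \right)}} = \frac{-1597820 - 4003943}{-3776800 + 1476} = - \frac{5601763}{-3775324} = \left(-5601763\right) \left(- \frac{1}{3775324}\right) = \frac{5601763}{3775324}$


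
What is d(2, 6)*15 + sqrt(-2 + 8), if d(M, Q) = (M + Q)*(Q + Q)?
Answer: 1440 + sqrt(6) ≈ 1442.4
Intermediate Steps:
d(M, Q) = 2*Q*(M + Q) (d(M, Q) = (M + Q)*(2*Q) = 2*Q*(M + Q))
d(2, 6)*15 + sqrt(-2 + 8) = (2*6*(2 + 6))*15 + sqrt(-2 + 8) = (2*6*8)*15 + sqrt(6) = 96*15 + sqrt(6) = 1440 + sqrt(6)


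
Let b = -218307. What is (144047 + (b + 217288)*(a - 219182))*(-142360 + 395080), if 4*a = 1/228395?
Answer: 2579973692416748316/45679 ≈ 5.6480e+13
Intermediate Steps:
a = 1/913580 (a = (¼)/228395 = (¼)*(1/228395) = 1/913580 ≈ 1.0946e-6)
(144047 + (b + 217288)*(a - 219182))*(-142360 + 395080) = (144047 + (-218307 + 217288)*(1/913580 - 219182))*(-142360 + 395080) = (144047 - 1019*(-200240291559/913580))*252720 = (144047 + 204044857098621/913580)*252720 = (204176455556881/913580)*252720 = 2579973692416748316/45679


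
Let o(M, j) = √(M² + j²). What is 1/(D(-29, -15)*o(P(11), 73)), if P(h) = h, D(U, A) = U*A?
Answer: √218/474150 ≈ 3.1140e-5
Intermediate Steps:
D(U, A) = A*U
1/(D(-29, -15)*o(P(11), 73)) = 1/(((-15*(-29)))*(√(11² + 73²))) = 1/(435*(√(121 + 5329))) = 1/(435*(√5450)) = 1/(435*((5*√218))) = (√218/1090)/435 = √218/474150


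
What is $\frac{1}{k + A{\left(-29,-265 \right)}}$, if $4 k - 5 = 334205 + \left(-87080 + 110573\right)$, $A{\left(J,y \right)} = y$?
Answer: $\frac{4}{356643} \approx 1.1216 \cdot 10^{-5}$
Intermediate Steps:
$k = \frac{357703}{4}$ ($k = \frac{5}{4} + \frac{334205 + \left(-87080 + 110573\right)}{4} = \frac{5}{4} + \frac{334205 + 23493}{4} = \frac{5}{4} + \frac{1}{4} \cdot 357698 = \frac{5}{4} + \frac{178849}{2} = \frac{357703}{4} \approx 89426.0$)
$\frac{1}{k + A{\left(-29,-265 \right)}} = \frac{1}{\frac{357703}{4} - 265} = \frac{1}{\frac{356643}{4}} = \frac{4}{356643}$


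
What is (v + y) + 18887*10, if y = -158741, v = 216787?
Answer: 246916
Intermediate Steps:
(v + y) + 18887*10 = (216787 - 158741) + 18887*10 = 58046 + 188870 = 246916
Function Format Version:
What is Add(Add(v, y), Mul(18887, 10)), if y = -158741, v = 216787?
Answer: 246916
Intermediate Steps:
Add(Add(v, y), Mul(18887, 10)) = Add(Add(216787, -158741), Mul(18887, 10)) = Add(58046, 188870) = 246916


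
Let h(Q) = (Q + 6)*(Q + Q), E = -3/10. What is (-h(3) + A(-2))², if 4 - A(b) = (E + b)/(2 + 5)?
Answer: 12089529/4900 ≈ 2467.3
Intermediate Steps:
E = -3/10 (E = -3*⅒ = -3/10 ≈ -0.30000)
A(b) = 283/70 - b/7 (A(b) = 4 - (-3/10 + b)/(2 + 5) = 4 - (-3/10 + b)/7 = 4 - (-3/70 + b/7) = 4 + (3/70 - b/7) = 283/70 - b/7)
h(Q) = 2*Q*(6 + Q) (h(Q) = (6 + Q)*(2*Q) = 2*Q*(6 + Q))
(-h(3) + A(-2))² = (-2*3*(6 + 3) + (283/70 - ⅐*(-2)))² = (-2*3*9 + (283/70 + 2/7))² = (-1*54 + 303/70)² = (-54 + 303/70)² = (-3477/70)² = 12089529/4900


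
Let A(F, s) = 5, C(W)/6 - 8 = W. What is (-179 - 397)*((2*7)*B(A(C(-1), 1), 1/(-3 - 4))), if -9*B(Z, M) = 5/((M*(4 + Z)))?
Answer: -31360/9 ≈ -3484.4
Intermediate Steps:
C(W) = 48 + 6*W
B(Z, M) = -5/(9*M*(4 + Z)) (B(Z, M) = -5/(9*(M*(4 + Z))) = -5*1/(M*(4 + Z))/9 = -5/(9*M*(4 + Z)))
(-179 - 397)*((2*7)*B(A(C(-1), 1), 1/(-3 - 4))) = (-179 - 397)*((2*7)*(-5/(9*(1/(-3 - 4))*(4 + 5)))) = -8064*(-5/9/(1/(-7)*9)) = -8064*(-5/9*⅑/(-⅐)) = -8064*(-5/9*(-7)*⅑) = -8064*35/81 = -576*490/81 = -31360/9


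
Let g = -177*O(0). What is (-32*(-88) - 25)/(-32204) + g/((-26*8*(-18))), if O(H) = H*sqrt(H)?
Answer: -2791/32204 ≈ -0.086666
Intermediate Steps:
O(H) = H**(3/2)
g = 0 (g = -177*0**(3/2) = -177*0 = 0)
(-32*(-88) - 25)/(-32204) + g/((-26*8*(-18))) = (-32*(-88) - 25)/(-32204) + 0/((-26*8*(-18))) = (2816 - 25)*(-1/32204) + 0/((-208*(-18))) = 2791*(-1/32204) + 0/3744 = -2791/32204 + 0*(1/3744) = -2791/32204 + 0 = -2791/32204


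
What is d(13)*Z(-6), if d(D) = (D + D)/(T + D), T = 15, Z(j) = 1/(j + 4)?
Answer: -13/28 ≈ -0.46429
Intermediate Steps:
Z(j) = 1/(4 + j)
d(D) = 2*D/(15 + D) (d(D) = (D + D)/(15 + D) = (2*D)/(15 + D) = 2*D/(15 + D))
d(13)*Z(-6) = (2*13/(15 + 13))/(4 - 6) = (2*13/28)/(-2) = (2*13*(1/28))*(-½) = (13/14)*(-½) = -13/28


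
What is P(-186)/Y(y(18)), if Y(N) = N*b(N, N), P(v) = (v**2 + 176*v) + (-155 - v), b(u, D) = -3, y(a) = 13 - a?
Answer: 1891/15 ≈ 126.07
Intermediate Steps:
P(v) = -155 + v**2 + 175*v
Y(N) = -3*N (Y(N) = N*(-3) = -3*N)
P(-186)/Y(y(18)) = (-155 + (-186)**2 + 175*(-186))/((-3*(13 - 1*18))) = (-155 + 34596 - 32550)/((-3*(13 - 18))) = 1891/((-3*(-5))) = 1891/15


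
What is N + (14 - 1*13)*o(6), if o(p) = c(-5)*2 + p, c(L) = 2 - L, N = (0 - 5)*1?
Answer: 15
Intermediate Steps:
N = -5 (N = -5*1 = -5)
o(p) = 14 + p (o(p) = (2 - 1*(-5))*2 + p = (2 + 5)*2 + p = 7*2 + p = 14 + p)
N + (14 - 1*13)*o(6) = -5 + (14 - 1*13)*(14 + 6) = -5 + (14 - 13)*20 = -5 + 1*20 = -5 + 20 = 15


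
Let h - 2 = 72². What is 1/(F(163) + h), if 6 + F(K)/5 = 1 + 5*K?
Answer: 1/9236 ≈ 0.00010827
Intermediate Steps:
F(K) = -25 + 25*K (F(K) = -30 + 5*(1 + 5*K) = -30 + (5 + 25*K) = -25 + 25*K)
h = 5186 (h = 2 + 72² = 2 + 5184 = 5186)
1/(F(163) + h) = 1/((-25 + 25*163) + 5186) = 1/((-25 + 4075) + 5186) = 1/(4050 + 5186) = 1/9236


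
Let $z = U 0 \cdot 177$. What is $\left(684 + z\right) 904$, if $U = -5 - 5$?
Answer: $618336$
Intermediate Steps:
$U = -10$ ($U = -5 - 5 = -10$)
$z = 0$ ($z = \left(-10\right) 0 \cdot 177 = 0 \cdot 177 = 0$)
$\left(684 + z\right) 904 = \left(684 + 0\right) 904 = 684 \cdot 904 = 618336$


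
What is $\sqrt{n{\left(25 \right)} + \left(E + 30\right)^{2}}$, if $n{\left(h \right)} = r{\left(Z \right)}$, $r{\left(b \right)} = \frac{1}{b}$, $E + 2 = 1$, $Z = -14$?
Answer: $\frac{\sqrt{164822}}{14} \approx 28.999$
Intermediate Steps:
$E = -1$ ($E = -2 + 1 = -1$)
$n{\left(h \right)} = - \frac{1}{14}$ ($n{\left(h \right)} = \frac{1}{-14} = - \frac{1}{14}$)
$\sqrt{n{\left(25 \right)} + \left(E + 30\right)^{2}} = \sqrt{- \frac{1}{14} + \left(-1 + 30\right)^{2}} = \sqrt{- \frac{1}{14} + 29^{2}} = \sqrt{- \frac{1}{14} + 841} = \sqrt{\frac{11773}{14}} = \frac{\sqrt{164822}}{14}$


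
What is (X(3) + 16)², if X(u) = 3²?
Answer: 625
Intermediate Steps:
X(u) = 9
(X(3) + 16)² = (9 + 16)² = 25² = 625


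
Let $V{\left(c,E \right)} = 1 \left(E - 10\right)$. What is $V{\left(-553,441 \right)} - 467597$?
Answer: $-467166$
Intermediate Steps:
$V{\left(c,E \right)} = -10 + E$ ($V{\left(c,E \right)} = 1 \left(-10 + E\right) = -10 + E$)
$V{\left(-553,441 \right)} - 467597 = \left(-10 + 441\right) - 467597 = 431 - 467597 = -467166$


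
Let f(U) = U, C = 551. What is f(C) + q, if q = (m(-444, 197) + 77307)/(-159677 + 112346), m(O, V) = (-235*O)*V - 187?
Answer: 5447281/47331 ≈ 115.09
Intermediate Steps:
m(O, V) = -187 - 235*O*V (m(O, V) = -235*O*V - 187 = -187 - 235*O*V)
q = -20632100/47331 (q = ((-187 - 235*(-444)*197) + 77307)/(-159677 + 112346) = ((-187 + 20554980) + 77307)/(-47331) = (20554793 + 77307)*(-1/47331) = 20632100*(-1/47331) = -20632100/47331 ≈ -435.91)
f(C) + q = 551 - 20632100/47331 = 5447281/47331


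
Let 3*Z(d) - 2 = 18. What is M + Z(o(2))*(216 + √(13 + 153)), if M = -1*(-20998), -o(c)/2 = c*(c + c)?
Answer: 22438 + 20*√166/3 ≈ 22524.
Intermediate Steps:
o(c) = -4*c² (o(c) = -2*c*(c + c) = -2*c*2*c = -4*c²)
Z(d) = 20/3 (Z(d) = ⅔ + (⅓)*18 = ⅔ + 6 = 20/3)
M = 20998
M + Z(o(2))*(216 + √(13 + 153)) = 20998 + 20*(216 + √(13 + 153))/3 = 20998 + 20*(216 + √166)/3 = 20998 + (1440 + 20*√166/3) = 22438 + 20*√166/3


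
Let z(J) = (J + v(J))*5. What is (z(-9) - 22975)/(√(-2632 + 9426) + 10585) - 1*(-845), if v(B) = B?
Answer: 94425796170/112035431 + 23065*√6794/112035431 ≈ 842.84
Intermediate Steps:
z(J) = 10*J (z(J) = (J + J)*5 = (2*J)*5 = 10*J)
(z(-9) - 22975)/(√(-2632 + 9426) + 10585) - 1*(-845) = (10*(-9) - 22975)/(√(-2632 + 9426) + 10585) - 1*(-845) = (-90 - 22975)/(√6794 + 10585) + 845 = -23065/(10585 + √6794) + 845 = 845 - 23065/(10585 + √6794)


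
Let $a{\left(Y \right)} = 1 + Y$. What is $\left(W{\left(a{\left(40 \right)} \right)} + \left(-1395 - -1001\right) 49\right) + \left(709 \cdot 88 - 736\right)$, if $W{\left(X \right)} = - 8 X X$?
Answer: $28902$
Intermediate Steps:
$W{\left(X \right)} = - 8 X^{2}$
$\left(W{\left(a{\left(40 \right)} \right)} + \left(-1395 - -1001\right) 49\right) + \left(709 \cdot 88 - 736\right) = \left(- 8 \left(1 + 40\right)^{2} + \left(-1395 - -1001\right) 49\right) + \left(709 \cdot 88 - 736\right) = \left(- 8 \cdot 41^{2} + \left(-1395 + 1001\right) 49\right) + \left(62392 - 736\right) = \left(\left(-8\right) 1681 - 19306\right) + 61656 = \left(-13448 - 19306\right) + 61656 = -32754 + 61656 = 28902$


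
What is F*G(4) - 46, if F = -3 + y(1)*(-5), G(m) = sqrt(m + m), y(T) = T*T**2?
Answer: -46 - 16*sqrt(2) ≈ -68.627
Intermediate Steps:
y(T) = T**3
G(m) = sqrt(2)*sqrt(m) (G(m) = sqrt(2*m) = sqrt(2)*sqrt(m))
F = -8 (F = -3 + 1**3*(-5) = -3 + 1*(-5) = -3 - 5 = -8)
F*G(4) - 46 = -8*sqrt(2)*sqrt(4) - 46 = -8*sqrt(2)*2 - 46 = -16*sqrt(2) - 46 = -46 - 16*sqrt(2)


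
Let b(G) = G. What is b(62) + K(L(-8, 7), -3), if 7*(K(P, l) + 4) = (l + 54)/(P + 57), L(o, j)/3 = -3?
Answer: 6513/112 ≈ 58.152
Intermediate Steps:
L(o, j) = -9 (L(o, j) = 3*(-3) = -9)
K(P, l) = -4 + (54 + l)/(7*(57 + P)) (K(P, l) = -4 + ((l + 54)/(P + 57))/7 = -4 + ((54 + l)/(57 + P))/7 = -4 + (54 + l)/(7*(57 + P)))
b(62) + K(L(-8, 7), -3) = 62 + (-1542 - 3 - 28*(-9))/(7*(57 - 9)) = 62 + (⅐)*(-1542 - 3 + 252)/48 = 62 + (⅐)*(1/48)*(-1293) = 62 - 431/112 = 6513/112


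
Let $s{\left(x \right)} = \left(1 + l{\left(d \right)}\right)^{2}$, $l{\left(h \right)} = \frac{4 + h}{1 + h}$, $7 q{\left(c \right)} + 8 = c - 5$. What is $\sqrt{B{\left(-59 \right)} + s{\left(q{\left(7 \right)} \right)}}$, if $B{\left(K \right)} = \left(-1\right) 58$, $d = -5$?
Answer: $\frac{i \sqrt{903}}{4} \approx 7.5125 i$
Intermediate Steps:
$q{\left(c \right)} = - \frac{13}{7} + \frac{c}{7}$ ($q{\left(c \right)} = - \frac{8}{7} + \frac{c - 5}{7} = - \frac{8}{7} + \frac{-5 + c}{7} = - \frac{8}{7} + \left(- \frac{5}{7} + \frac{c}{7}\right) = - \frac{13}{7} + \frac{c}{7}$)
$l{\left(h \right)} = \frac{4 + h}{1 + h}$
$B{\left(K \right)} = -58$
$s{\left(x \right)} = \frac{25}{16}$ ($s{\left(x \right)} = \left(1 + \frac{4 - 5}{1 - 5}\right)^{2} = \left(1 + \frac{1}{-4} \left(-1\right)\right)^{2} = \left(1 - - \frac{1}{4}\right)^{2} = \left(1 + \frac{1}{4}\right)^{2} = \left(\frac{5}{4}\right)^{2} = \frac{25}{16}$)
$\sqrt{B{\left(-59 \right)} + s{\left(q{\left(7 \right)} \right)}} = \sqrt{-58 + \frac{25}{16}} = \sqrt{- \frac{903}{16}} = \frac{i \sqrt{903}}{4}$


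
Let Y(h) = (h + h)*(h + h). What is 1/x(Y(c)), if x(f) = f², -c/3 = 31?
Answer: 1/1196883216 ≈ 8.3550e-10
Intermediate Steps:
c = -93 (c = -3*31 = -93)
Y(h) = 4*h² (Y(h) = (2*h)*(2*h) = 4*h²)
1/x(Y(c)) = 1/((4*(-93)²)²) = 1/((4*8649)²) = 1/(34596²) = 1/1196883216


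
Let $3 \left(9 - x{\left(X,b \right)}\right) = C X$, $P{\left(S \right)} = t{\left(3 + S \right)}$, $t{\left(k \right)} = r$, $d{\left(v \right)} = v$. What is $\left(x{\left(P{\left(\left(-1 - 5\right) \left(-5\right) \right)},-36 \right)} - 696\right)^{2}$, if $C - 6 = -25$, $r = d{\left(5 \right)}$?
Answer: $\frac{3865156}{9} \approx 4.2946 \cdot 10^{5}$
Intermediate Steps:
$r = 5$
$t{\left(k \right)} = 5$
$P{\left(S \right)} = 5$
$C = -19$ ($C = 6 - 25 = -19$)
$x{\left(X,b \right)} = 9 + \frac{19 X}{3}$ ($x{\left(X,b \right)} = 9 - \frac{\left(-19\right) X}{3} = 9 + \frac{19 X}{3}$)
$\left(x{\left(P{\left(\left(-1 - 5\right) \left(-5\right) \right)},-36 \right)} - 696\right)^{2} = \left(\left(9 + \frac{19}{3} \cdot 5\right) - 696\right)^{2} = \left(\left(9 + \frac{95}{3}\right) - 696\right)^{2} = \left(\frac{122}{3} - 696\right)^{2} = \left(- \frac{1966}{3}\right)^{2} = \frac{3865156}{9}$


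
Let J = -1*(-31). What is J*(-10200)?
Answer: -316200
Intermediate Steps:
J = 31
J*(-10200) = 31*(-10200) = -316200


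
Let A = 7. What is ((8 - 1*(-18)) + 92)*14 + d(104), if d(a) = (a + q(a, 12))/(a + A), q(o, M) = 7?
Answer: 1653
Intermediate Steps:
d(a) = 1 (d(a) = (a + 7)/(a + 7) = (7 + a)/(7 + a) = 1)
((8 - 1*(-18)) + 92)*14 + d(104) = ((8 - 1*(-18)) + 92)*14 + 1 = ((8 + 18) + 92)*14 + 1 = (26 + 92)*14 + 1 = 118*14 + 1 = 1652 + 1 = 1653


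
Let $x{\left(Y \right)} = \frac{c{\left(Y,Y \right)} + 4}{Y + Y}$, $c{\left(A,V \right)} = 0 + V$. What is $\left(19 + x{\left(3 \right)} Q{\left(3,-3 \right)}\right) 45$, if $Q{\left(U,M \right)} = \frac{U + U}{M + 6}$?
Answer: $960$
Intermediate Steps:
$c{\left(A,V \right)} = V$
$Q{\left(U,M \right)} = \frac{2 U}{6 + M}$
$x{\left(Y \right)} = \frac{4 + Y}{2 Y}$ ($x{\left(Y \right)} = \frac{Y + 4}{Y + Y} = \frac{4 + Y}{2 Y}$)
$\left(19 + x{\left(3 \right)} Q{\left(3,-3 \right)}\right) 45 = \left(19 + \frac{4 + 3}{2 \cdot 3} \cdot 2 \cdot 3 \frac{1}{6 - 3}\right) 45 = \left(19 + \frac{1}{2} \cdot \frac{1}{3} \cdot 7 \cdot 2 \cdot 3 \cdot \frac{1}{3}\right) 45 = \left(19 + \frac{7 \cdot 2 \cdot 3 \cdot \frac{1}{3}}{6}\right) 45 = \left(19 + \frac{7}{6} \cdot 2\right) 45 = \left(19 + \frac{7}{3}\right) 45 = \frac{64}{3} \cdot 45 = 960$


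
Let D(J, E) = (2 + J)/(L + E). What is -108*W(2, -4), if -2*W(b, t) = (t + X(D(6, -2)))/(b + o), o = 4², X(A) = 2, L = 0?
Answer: -6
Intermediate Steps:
D(J, E) = (2 + J)/E (D(J, E) = (2 + J)/(0 + E) = (2 + J)/E)
o = 16
W(b, t) = -(2 + t)/(2*(16 + b)) (W(b, t) = -(t + 2)/(2*(b + 16)) = -(2 + t)/(2*(16 + b)))
-108*W(2, -4) = -54*(-2 - 1*(-4))/(16 + 2) = -54*(-2 + 4)/18 = -54*2/18 = -108*1/18 = -6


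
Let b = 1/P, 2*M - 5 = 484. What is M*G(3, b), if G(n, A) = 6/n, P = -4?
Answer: 489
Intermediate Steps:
M = 489/2 (M = 5/2 + (1/2)*484 = 5/2 + 242 = 489/2 ≈ 244.50)
b = -1/4 (b = 1/(-4) = -1/4 ≈ -0.25000)
M*G(3, b) = 489*(6/3)/2 = 489*(6*(1/3))/2 = (489/2)*2 = 489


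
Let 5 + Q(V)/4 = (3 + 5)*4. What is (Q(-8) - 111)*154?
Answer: -462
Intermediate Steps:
Q(V) = 108 (Q(V) = -20 + 4*((3 + 5)*4) = -20 + 4*(8*4) = -20 + 4*32 = -20 + 128 = 108)
(Q(-8) - 111)*154 = (108 - 111)*154 = -3*154 = -462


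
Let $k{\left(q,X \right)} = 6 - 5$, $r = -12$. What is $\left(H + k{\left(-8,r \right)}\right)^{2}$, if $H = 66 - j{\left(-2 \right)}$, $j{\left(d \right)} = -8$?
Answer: $5625$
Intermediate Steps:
$k{\left(q,X \right)} = 1$
$H = 74$ ($H = 66 - -8 = 66 + 8 = 74$)
$\left(H + k{\left(-8,r \right)}\right)^{2} = \left(74 + 1\right)^{2} = 75^{2} = 5625$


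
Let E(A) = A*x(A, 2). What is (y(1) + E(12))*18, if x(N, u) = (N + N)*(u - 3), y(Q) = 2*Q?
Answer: -5148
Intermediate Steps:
x(N, u) = 2*N*(-3 + u) (x(N, u) = (2*N)*(-3 + u) = 2*N*(-3 + u))
E(A) = -2*A² (E(A) = A*(2*A*(-3 + 2)) = A*(2*A*(-1)) = A*(-2*A) = -2*A²)
(y(1) + E(12))*18 = (2*1 - 2*12²)*18 = (2 - 2*144)*18 = (2 - 288)*18 = -286*18 = -5148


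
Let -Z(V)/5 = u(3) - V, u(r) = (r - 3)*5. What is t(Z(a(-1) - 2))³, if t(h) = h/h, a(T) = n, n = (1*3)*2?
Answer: 1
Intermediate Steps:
n = 6 (n = 3*2 = 6)
a(T) = 6
u(r) = -15 + 5*r (u(r) = (-3 + r)*5 = -15 + 5*r)
Z(V) = 5*V (Z(V) = -5*((-15 + 5*3) - V) = -5*((-15 + 15) - V) = -5*(0 - V) = -(-5)*V = 5*V)
t(h) = 1
t(Z(a(-1) - 2))³ = 1³ = 1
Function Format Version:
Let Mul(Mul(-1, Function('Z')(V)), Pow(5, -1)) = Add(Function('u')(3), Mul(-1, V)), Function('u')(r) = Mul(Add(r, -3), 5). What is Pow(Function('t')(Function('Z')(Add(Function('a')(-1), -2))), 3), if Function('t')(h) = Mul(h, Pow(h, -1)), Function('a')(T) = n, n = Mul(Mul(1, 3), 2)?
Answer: 1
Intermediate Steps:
n = 6 (n = Mul(3, 2) = 6)
Function('a')(T) = 6
Function('u')(r) = Add(-15, Mul(5, r)) (Function('u')(r) = Mul(Add(-3, r), 5) = Add(-15, Mul(5, r)))
Function('Z')(V) = Mul(5, V) (Function('Z')(V) = Mul(-5, Add(Add(-15, Mul(5, 3)), Mul(-1, V))) = Mul(-5, Add(Add(-15, 15), Mul(-1, V))) = Mul(-5, Add(0, Mul(-1, V))) = Mul(-5, Mul(-1, V)) = Mul(5, V))
Function('t')(h) = 1
Pow(Function('t')(Function('Z')(Add(Function('a')(-1), -2))), 3) = Pow(1, 3) = 1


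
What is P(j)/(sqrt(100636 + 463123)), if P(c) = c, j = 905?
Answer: 905*sqrt(563759)/563759 ≈ 1.2053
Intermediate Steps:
P(j)/(sqrt(100636 + 463123)) = 905/(sqrt(100636 + 463123)) = 905/(sqrt(563759)) = 905*(sqrt(563759)/563759) = 905*sqrt(563759)/563759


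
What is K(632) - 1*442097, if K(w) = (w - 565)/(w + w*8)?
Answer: -2514647669/5688 ≈ -4.4210e+5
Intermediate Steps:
K(w) = (-565 + w)/(9*w) (K(w) = (-565 + w)/(w + 8*w) = (-565 + w)/((9*w)) = (-565 + w)*(1/(9*w)) = (-565 + w)/(9*w))
K(632) - 1*442097 = (1/9)*(-565 + 632)/632 - 1*442097 = (1/9)*(1/632)*67 - 442097 = 67/5688 - 442097 = -2514647669/5688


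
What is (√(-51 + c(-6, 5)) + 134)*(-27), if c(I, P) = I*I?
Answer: -3618 - 27*I*√15 ≈ -3618.0 - 104.57*I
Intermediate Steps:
c(I, P) = I²
(√(-51 + c(-6, 5)) + 134)*(-27) = (√(-51 + (-6)²) + 134)*(-27) = (√(-51 + 36) + 134)*(-27) = (√(-15) + 134)*(-27) = (I*√15 + 134)*(-27) = (134 + I*√15)*(-27) = -3618 - 27*I*√15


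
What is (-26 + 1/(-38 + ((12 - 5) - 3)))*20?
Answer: -8850/17 ≈ -520.59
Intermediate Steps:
(-26 + 1/(-38 + ((12 - 5) - 3)))*20 = (-26 + 1/(-38 + (7 - 3)))*20 = (-26 + 1/(-38 + 4))*20 = (-26 + 1/(-34))*20 = (-26 - 1/34)*20 = -885/34*20 = -8850/17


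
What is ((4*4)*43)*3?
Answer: 2064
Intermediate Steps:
((4*4)*43)*3 = (16*43)*3 = 688*3 = 2064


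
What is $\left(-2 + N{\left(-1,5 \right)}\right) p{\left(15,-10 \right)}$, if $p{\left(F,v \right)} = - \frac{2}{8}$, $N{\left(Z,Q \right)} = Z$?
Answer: $\frac{3}{4} \approx 0.75$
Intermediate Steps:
$p{\left(F,v \right)} = - \frac{1}{4}$ ($p{\left(F,v \right)} = \left(-2\right) \frac{1}{8} = - \frac{1}{4}$)
$\left(-2 + N{\left(-1,5 \right)}\right) p{\left(15,-10 \right)} = \left(-2 - 1\right) \left(- \frac{1}{4}\right) = \left(-3\right) \left(- \frac{1}{4}\right) = \frac{3}{4}$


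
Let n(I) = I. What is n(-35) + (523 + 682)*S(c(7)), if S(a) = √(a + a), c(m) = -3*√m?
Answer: -35 + 1205*I*√6*7^(¼) ≈ -35.0 + 4801.1*I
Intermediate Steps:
S(a) = √2*√a (S(a) = √(2*a) = √2*√a)
n(-35) + (523 + 682)*S(c(7)) = -35 + (523 + 682)*(√2*√(-3*√7)) = -35 + 1205*(√2*(I*√3*7^(¼))) = -35 + 1205*(I*√6*7^(¼)) = -35 + 1205*I*√6*7^(¼)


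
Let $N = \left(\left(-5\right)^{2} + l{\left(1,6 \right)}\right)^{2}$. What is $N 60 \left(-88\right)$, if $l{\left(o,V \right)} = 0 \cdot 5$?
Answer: $-3300000$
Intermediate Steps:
$l{\left(o,V \right)} = 0$
$N = 625$ ($N = \left(\left(-5\right)^{2} + 0\right)^{2} = \left(25 + 0\right)^{2} = 25^{2} = 625$)
$N 60 \left(-88\right) = 625 \cdot 60 \left(-88\right) = 37500 \left(-88\right) = -3300000$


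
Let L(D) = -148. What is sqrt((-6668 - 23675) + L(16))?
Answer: I*sqrt(30491) ≈ 174.62*I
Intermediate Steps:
sqrt((-6668 - 23675) + L(16)) = sqrt((-6668 - 23675) - 148) = sqrt(-30343 - 148) = sqrt(-30491) = I*sqrt(30491)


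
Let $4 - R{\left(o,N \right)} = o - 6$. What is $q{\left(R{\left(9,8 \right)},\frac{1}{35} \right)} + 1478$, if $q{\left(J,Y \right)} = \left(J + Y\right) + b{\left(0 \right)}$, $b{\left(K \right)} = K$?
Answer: $\frac{51766}{35} \approx 1479.0$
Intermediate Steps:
$R{\left(o,N \right)} = 10 - o$ ($R{\left(o,N \right)} = 4 - \left(o - 6\right) = 4 - \left(-6 + o\right) = 10 - o$)
$q{\left(J,Y \right)} = J + Y$ ($q{\left(J,Y \right)} = \left(J + Y\right) + 0 = J + Y$)
$q{\left(R{\left(9,8 \right)},\frac{1}{35} \right)} + 1478 = \left(\left(10 - 9\right) + \frac{1}{35}\right) + 1478 = \left(1 + \frac{1}{35}\right) + 1478 = \frac{36}{35} + 1478 = \frac{51766}{35}$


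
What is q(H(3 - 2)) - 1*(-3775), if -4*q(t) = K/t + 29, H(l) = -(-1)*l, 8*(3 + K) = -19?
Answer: 120611/32 ≈ 3769.1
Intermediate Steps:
K = -43/8 (K = -3 + (1/8)*(-19) = -3 - 19/8 = -43/8 ≈ -5.3750)
H(l) = l
q(t) = -29/4 + 43/(32*t) (q(t) = -(-43/(8*t) + 29)/4 = -(29 - 43/(8*t))/4 = -29/4 + 43/(32*t))
q(H(3 - 2)) - 1*(-3775) = (43 - 232*(3 - 2))/(32*(3 - 2)) - 1*(-3775) = (1/32)*(43 - 232*1)/1 + 3775 = (1/32)*1*(43 - 232) + 3775 = (1/32)*1*(-189) + 3775 = -189/32 + 3775 = 120611/32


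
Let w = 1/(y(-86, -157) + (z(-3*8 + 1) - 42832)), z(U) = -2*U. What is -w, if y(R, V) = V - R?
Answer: 1/42857 ≈ 2.3333e-5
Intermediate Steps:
w = -1/42857 (w = 1/((-157 - 1*(-86)) + (-2*(-3*8 + 1) - 42832)) = 1/((-157 + 86) + (-2*(-24 + 1) - 42832)) = 1/(-71 + (-2*(-23) - 42832)) = 1/(-71 + (46 - 42832)) = 1/(-71 - 42786) = 1/(-42857) = -1/42857 ≈ -2.3333e-5)
-w = -1*(-1/42857) = 1/42857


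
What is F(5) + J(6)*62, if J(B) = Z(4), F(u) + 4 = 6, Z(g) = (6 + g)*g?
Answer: 2482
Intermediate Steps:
Z(g) = g*(6 + g)
F(u) = 2 (F(u) = -4 + 6 = 2)
J(B) = 40 (J(B) = 4*(6 + 4) = 4*10 = 40)
F(5) + J(6)*62 = 2 + 40*62 = 2 + 2480 = 2482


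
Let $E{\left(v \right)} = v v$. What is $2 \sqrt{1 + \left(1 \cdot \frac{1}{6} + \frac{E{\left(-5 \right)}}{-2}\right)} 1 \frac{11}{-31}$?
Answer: $- \frac{22 i \sqrt{102}}{93} \approx - 2.3891 i$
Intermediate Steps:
$E{\left(v \right)} = v^{2}$
$2 \sqrt{1 + \left(1 \cdot \frac{1}{6} + \frac{E{\left(-5 \right)}}{-2}\right)} 1 \frac{11}{-31} = 2 \sqrt{1 + \left(1 \cdot \frac{1}{6} + \frac{\left(-5\right)^{2}}{-2}\right)} 1 \frac{11}{-31} = 2 \sqrt{1 + \left(1 \cdot \frac{1}{6} + 25 \left(- \frac{1}{2}\right)\right)} 1 \cdot 11 \left(- \frac{1}{31}\right) = 2 \sqrt{1 + \left(\frac{1}{6} - \frac{25}{2}\right)} 1 \left(- \frac{11}{31}\right) = 2 \sqrt{1 - \frac{37}{3}} \cdot 1 \left(- \frac{11}{31}\right) = 2 \sqrt{- \frac{34}{3}} \cdot 1 \left(- \frac{11}{31}\right) = 2 \frac{i \sqrt{102}}{3} \cdot 1 \left(- \frac{11}{31}\right) = \frac{2 i \sqrt{102}}{3} \cdot 1 \left(- \frac{11}{31}\right) = \frac{2 i \sqrt{102}}{3} \left(- \frac{11}{31}\right) = - \frac{22 i \sqrt{102}}{93}$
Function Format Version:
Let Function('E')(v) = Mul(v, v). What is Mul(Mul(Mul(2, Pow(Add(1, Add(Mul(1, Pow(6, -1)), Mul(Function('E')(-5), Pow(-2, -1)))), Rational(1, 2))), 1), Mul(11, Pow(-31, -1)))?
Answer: Mul(Rational(-22, 93), I, Pow(102, Rational(1, 2))) ≈ Mul(-2.3891, I)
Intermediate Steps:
Function('E')(v) = Pow(v, 2)
Mul(Mul(Mul(2, Pow(Add(1, Add(Mul(1, Pow(6, -1)), Mul(Function('E')(-5), Pow(-2, -1)))), Rational(1, 2))), 1), Mul(11, Pow(-31, -1))) = Mul(Mul(Mul(2, Pow(Add(1, Add(Mul(1, Pow(6, -1)), Mul(Pow(-5, 2), Pow(-2, -1)))), Rational(1, 2))), 1), Mul(11, Pow(-31, -1))) = Mul(Mul(Mul(2, Pow(Add(1, Add(Mul(1, Rational(1, 6)), Mul(25, Rational(-1, 2)))), Rational(1, 2))), 1), Mul(11, Rational(-1, 31))) = Mul(Mul(Mul(2, Pow(Add(1, Add(Rational(1, 6), Rational(-25, 2))), Rational(1, 2))), 1), Rational(-11, 31)) = Mul(Mul(Mul(2, Pow(Add(1, Rational(-37, 3)), Rational(1, 2))), 1), Rational(-11, 31)) = Mul(Mul(Mul(2, Pow(Rational(-34, 3), Rational(1, 2))), 1), Rational(-11, 31)) = Mul(Mul(Mul(2, Mul(Rational(1, 3), I, Pow(102, Rational(1, 2)))), 1), Rational(-11, 31)) = Mul(Mul(Mul(Rational(2, 3), I, Pow(102, Rational(1, 2))), 1), Rational(-11, 31)) = Mul(Mul(Rational(2, 3), I, Pow(102, Rational(1, 2))), Rational(-11, 31)) = Mul(Rational(-22, 93), I, Pow(102, Rational(1, 2)))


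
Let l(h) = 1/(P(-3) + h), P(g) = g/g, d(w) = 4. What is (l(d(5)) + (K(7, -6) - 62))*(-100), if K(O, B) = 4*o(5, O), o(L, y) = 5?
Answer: 4180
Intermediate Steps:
P(g) = 1
l(h) = 1/(1 + h)
K(O, B) = 20 (K(O, B) = 4*5 = 20)
(l(d(5)) + (K(7, -6) - 62))*(-100) = (1/(1 + 4) + (20 - 62))*(-100) = (1/5 - 42)*(-100) = (⅕ - 42)*(-100) = -209/5*(-100) = 4180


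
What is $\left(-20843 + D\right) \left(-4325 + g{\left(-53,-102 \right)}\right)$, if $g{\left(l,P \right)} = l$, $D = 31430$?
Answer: $-46349886$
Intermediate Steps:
$\left(-20843 + D\right) \left(-4325 + g{\left(-53,-102 \right)}\right) = \left(-20843 + 31430\right) \left(-4325 - 53\right) = 10587 \left(-4378\right) = -46349886$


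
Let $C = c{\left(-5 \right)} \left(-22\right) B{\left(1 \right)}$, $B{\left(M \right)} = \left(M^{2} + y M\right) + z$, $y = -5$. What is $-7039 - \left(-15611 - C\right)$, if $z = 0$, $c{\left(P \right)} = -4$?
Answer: $8220$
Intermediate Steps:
$B{\left(M \right)} = M^{2} - 5 M$ ($B{\left(M \right)} = \left(M^{2} - 5 M\right) + 0 = M^{2} - 5 M$)
$C = -352$ ($C = \left(-4\right) \left(-22\right) 1 \left(-5 + 1\right) = 88 \cdot 1 \left(-4\right) = 88 \left(-4\right) = -352$)
$-7039 - \left(-15611 - C\right) = -7039 - \left(-15611 - -352\right) = -7039 - \left(-15611 + 352\right) = -7039 - -15259 = -7039 + 15259 = 8220$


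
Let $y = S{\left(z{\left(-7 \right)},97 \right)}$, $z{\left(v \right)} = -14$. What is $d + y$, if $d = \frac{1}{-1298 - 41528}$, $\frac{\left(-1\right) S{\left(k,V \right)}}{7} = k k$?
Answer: $- \frac{58757273}{42826} \approx -1372.0$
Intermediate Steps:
$S{\left(k,V \right)} = - 7 k^{2}$ ($S{\left(k,V \right)} = - 7 k k = - 7 k^{2}$)
$y = -1372$ ($y = - 7 \left(-14\right)^{2} = \left(-7\right) 196 = -1372$)
$d = - \frac{1}{42826}$ ($d = \frac{1}{-42826} = - \frac{1}{42826} \approx -2.335 \cdot 10^{-5}$)
$d + y = - \frac{1}{42826} - 1372 = - \frac{58757273}{42826}$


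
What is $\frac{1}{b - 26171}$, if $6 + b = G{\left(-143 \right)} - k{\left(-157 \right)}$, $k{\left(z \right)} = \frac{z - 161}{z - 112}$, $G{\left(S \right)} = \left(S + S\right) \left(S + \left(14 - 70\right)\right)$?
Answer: $\frac{269}{8267935} \approx 3.2535 \cdot 10^{-5}$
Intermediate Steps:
$G{\left(S \right)} = 2 S \left(-56 + S\right)$ ($G{\left(S \right)} = 2 S \left(S - 56\right) = 2 S \left(-56 + S\right)$)
$k{\left(z \right)} = \frac{-161 + z}{-112 + z}$
$b = \frac{15307934}{269}$ ($b = -6 - \left(286 \left(-56 - 143\right) + \frac{-161 - 157}{-112 - 157}\right) = -6 + \left(2 \left(-143\right) \left(-199\right) - \frac{1}{-269} \left(-318\right)\right) = -6 + \left(56914 - \left(- \frac{1}{269}\right) \left(-318\right)\right) = -6 + \left(56914 - \frac{318}{269}\right) = -6 + \frac{15309548}{269} = \frac{15307934}{269} \approx 56907.0$)
$\frac{1}{b - 26171} = \frac{1}{\frac{15307934}{269} - 26171} = \frac{1}{\frac{8267935}{269}} = \frac{269}{8267935}$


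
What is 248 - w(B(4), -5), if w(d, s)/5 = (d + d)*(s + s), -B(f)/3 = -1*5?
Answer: 1748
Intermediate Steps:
B(f) = 15 (B(f) = -(-3)*5 = -3*(-5) = 15)
w(d, s) = 20*d*s (w(d, s) = 5*((d + d)*(s + s)) = 5*((2*d)*(2*s)) = 5*(4*d*s) = 20*d*s)
248 - w(B(4), -5) = 248 - 20*15*(-5) = 248 - 1*(-1500) = 248 + 1500 = 1748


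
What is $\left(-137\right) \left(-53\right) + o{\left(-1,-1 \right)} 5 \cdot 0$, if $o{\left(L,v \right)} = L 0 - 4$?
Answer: $7261$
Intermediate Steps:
$o{\left(L,v \right)} = -4$ ($o{\left(L,v \right)} = 0 - 4 = -4$)
$\left(-137\right) \left(-53\right) + o{\left(-1,-1 \right)} 5 \cdot 0 = \left(-137\right) \left(-53\right) + \left(-4\right) 5 \cdot 0 = 7261 - 0 = 7261 + 0 = 7261$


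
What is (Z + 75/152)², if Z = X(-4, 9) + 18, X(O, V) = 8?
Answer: 16216729/23104 ≈ 701.90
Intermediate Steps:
Z = 26 (Z = 8 + 18 = 26)
(Z + 75/152)² = (26 + 75/152)² = (4027/152)² = 16216729/23104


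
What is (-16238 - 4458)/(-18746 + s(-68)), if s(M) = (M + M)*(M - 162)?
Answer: -10348/6267 ≈ -1.6512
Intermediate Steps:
s(M) = 2*M*(-162 + M) (s(M) = (2*M)*(-162 + M) = 2*M*(-162 + M))
(-16238 - 4458)/(-18746 + s(-68)) = (-16238 - 4458)/(-18746 + 2*(-68)*(-162 - 68)) = -20696/(-18746 + 2*(-68)*(-230)) = -20696/(-18746 + 31280) = -20696/12534 = -20696*1/12534 = -10348/6267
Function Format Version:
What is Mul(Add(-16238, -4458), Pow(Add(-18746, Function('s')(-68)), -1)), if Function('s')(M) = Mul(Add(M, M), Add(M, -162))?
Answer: Rational(-10348, 6267) ≈ -1.6512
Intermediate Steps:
Function('s')(M) = Mul(2, M, Add(-162, M)) (Function('s')(M) = Mul(Mul(2, M), Add(-162, M)) = Mul(2, M, Add(-162, M)))
Mul(Add(-16238, -4458), Pow(Add(-18746, Function('s')(-68)), -1)) = Mul(Add(-16238, -4458), Pow(Add(-18746, Mul(2, -68, Add(-162, -68))), -1)) = Mul(-20696, Pow(Add(-18746, Mul(2, -68, -230)), -1)) = Mul(-20696, Pow(Add(-18746, 31280), -1)) = Mul(-20696, Pow(12534, -1)) = Mul(-20696, Rational(1, 12534)) = Rational(-10348, 6267)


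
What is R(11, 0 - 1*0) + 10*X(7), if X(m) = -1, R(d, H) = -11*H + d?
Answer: 1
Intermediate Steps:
R(d, H) = d - 11*H
R(11, 0 - 1*0) + 10*X(7) = (11 - 11*(0 - 1*0)) + 10*(-1) = (11 - 11*(0 + 0)) - 10 = (11 - 11*0) - 10 = (11 + 0) - 10 = 11 - 10 = 1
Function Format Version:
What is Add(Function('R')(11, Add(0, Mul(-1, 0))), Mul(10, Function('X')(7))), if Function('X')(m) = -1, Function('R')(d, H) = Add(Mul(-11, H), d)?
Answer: 1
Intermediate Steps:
Function('R')(d, H) = Add(d, Mul(-11, H))
Add(Function('R')(11, Add(0, Mul(-1, 0))), Mul(10, Function('X')(7))) = Add(Add(11, Mul(-11, Add(0, Mul(-1, 0)))), Mul(10, -1)) = Add(Add(11, Mul(-11, Add(0, 0))), -10) = Add(Add(11, Mul(-11, 0)), -10) = Add(Add(11, 0), -10) = Add(11, -10) = 1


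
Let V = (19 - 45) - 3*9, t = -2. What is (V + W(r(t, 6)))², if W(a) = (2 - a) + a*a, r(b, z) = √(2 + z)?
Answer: 1857 + 172*√2 ≈ 2100.2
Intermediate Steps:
W(a) = 2 + a² - a (W(a) = (2 - a) + a² = 2 + a² - a)
V = -53 (V = -26 - 27 = -53)
(V + W(r(t, 6)))² = (-53 + (2 + (√(2 + 6))² - √(2 + 6)))² = (-53 + (2 + (√8)² - √8))² = (-53 + (2 + (2*√2)² - 2*√2))² = (-53 + (2 + 8 - 2*√2))² = (-53 + (10 - 2*√2))² = (-43 - 2*√2)²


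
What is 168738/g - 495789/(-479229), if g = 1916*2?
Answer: 13794001075/306067588 ≈ 45.068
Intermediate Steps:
g = 3832
168738/g - 495789/(-479229) = 168738/3832 - 495789/(-479229) = 168738*(1/3832) - 495789*(-1/479229) = 84369/1916 + 165263/159743 = 13794001075/306067588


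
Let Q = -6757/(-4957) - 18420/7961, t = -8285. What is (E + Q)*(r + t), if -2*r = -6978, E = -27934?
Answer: 5287052535209676/39462677 ≈ 1.3398e+8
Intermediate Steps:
r = 3489 (r = -1/2*(-6978) = 3489)
Q = -37515463/39462677 (Q = -6757*(-1/4957) - 18420*1/7961 = 6757/4957 - 18420/7961 = -37515463/39462677 ≈ -0.95066)
(E + Q)*(r + t) = (-27934 - 37515463/39462677)*(3489 - 8285) = -1102387934781/39462677*(-4796) = 5287052535209676/39462677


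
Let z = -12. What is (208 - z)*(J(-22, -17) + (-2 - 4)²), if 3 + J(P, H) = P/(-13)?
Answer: 99220/13 ≈ 7632.3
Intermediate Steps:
J(P, H) = -3 - P/13 (J(P, H) = -3 + P/(-13) = -3 + P*(-1/13) = -3 - P/13)
(208 - z)*(J(-22, -17) + (-2 - 4)²) = (208 - 1*(-12))*((-3 - 1/13*(-22)) + (-2 - 4)²) = (208 + 12)*((-3 + 22/13) + (-6)²) = 220*(-17/13 + 36) = 220*(451/13) = 99220/13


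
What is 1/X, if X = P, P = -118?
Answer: -1/118 ≈ -0.0084746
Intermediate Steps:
X = -118
1/X = 1/(-118) = -1/118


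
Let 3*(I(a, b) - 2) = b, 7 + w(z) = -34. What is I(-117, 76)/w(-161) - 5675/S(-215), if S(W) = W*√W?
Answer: -⅔ - 227*I*√215/1849 ≈ -0.66667 - 1.8001*I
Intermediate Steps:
w(z) = -41 (w(z) = -7 - 34 = -41)
I(a, b) = 2 + b/3
S(W) = W^(3/2)
I(-117, 76)/w(-161) - 5675/S(-215) = (2 + (⅓)*76)/(-41) - 5675*I*√215/46225 = (2 + 76/3)*(-1/41) - 5675*I*√215/46225 = (82/3)*(-1/41) - 227*I*√215/1849 = -⅔ - 227*I*√215/1849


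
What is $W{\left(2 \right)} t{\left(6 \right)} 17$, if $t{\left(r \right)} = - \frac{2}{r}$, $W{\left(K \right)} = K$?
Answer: $- \frac{34}{3} \approx -11.333$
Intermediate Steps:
$W{\left(2 \right)} t{\left(6 \right)} 17 = 2 \left(- \frac{2}{6}\right) 17 = 2 \left(\left(-2\right) \frac{1}{6}\right) 17 = 2 \left(- \frac{1}{3}\right) 17 = \left(- \frac{2}{3}\right) 17 = - \frac{34}{3}$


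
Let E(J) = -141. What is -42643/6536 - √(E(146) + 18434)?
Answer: -42643/6536 - √18293 ≈ -141.78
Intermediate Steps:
-42643/6536 - √(E(146) + 18434) = -42643/6536 - √(-141 + 18434) = -42643*1/6536 - √18293 = -42643/6536 - √18293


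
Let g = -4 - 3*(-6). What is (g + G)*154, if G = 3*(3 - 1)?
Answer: 3080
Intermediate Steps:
g = 14 (g = -4 + 18 = 14)
G = 6 (G = 3*2 = 6)
(g + G)*154 = (14 + 6)*154 = 20*154 = 3080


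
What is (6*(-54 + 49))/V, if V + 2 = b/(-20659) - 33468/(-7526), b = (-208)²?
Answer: -77739817/914188 ≈ -85.037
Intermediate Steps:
b = 43264
V = 27425640/77739817 (V = -2 + (43264/(-20659) - 33468/(-7526)) = -2 + (43264*(-1/20659) - 33468*(-1/7526)) = -2 + (-43264/20659 + 16734/3763) = -2 + 182905274/77739817 = 27425640/77739817 ≈ 0.35279)
(6*(-54 + 49))/V = (6*(-54 + 49))/(27425640/77739817) = (6*(-5))*(77739817/27425640) = -30*77739817/27425640 = -77739817/914188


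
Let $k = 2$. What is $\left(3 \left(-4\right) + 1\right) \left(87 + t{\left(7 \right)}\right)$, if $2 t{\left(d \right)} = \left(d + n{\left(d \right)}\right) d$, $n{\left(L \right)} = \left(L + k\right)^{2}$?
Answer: $-4345$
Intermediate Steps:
$n{\left(L \right)} = \left(2 + L\right)^{2}$ ($n{\left(L \right)} = \left(L + 2\right)^{2} = \left(2 + L\right)^{2}$)
$t{\left(d \right)} = \frac{d \left(d + \left(2 + d\right)^{2}\right)}{2}$ ($t{\left(d \right)} = \frac{\left(d + \left(2 + d\right)^{2}\right) d}{2} = \frac{d \left(d + \left(2 + d\right)^{2}\right)}{2}$)
$\left(3 \left(-4\right) + 1\right) \left(87 + t{\left(7 \right)}\right) = \left(3 \left(-4\right) + 1\right) \left(87 + \frac{1}{2} \cdot 7 \left(7 + \left(2 + 7\right)^{2}\right)\right) = \left(-12 + 1\right) \left(87 + \frac{1}{2} \cdot 7 \left(7 + 9^{2}\right)\right) = - 11 \left(87 + \frac{1}{2} \cdot 7 \left(7 + 81\right)\right) = - 11 \left(87 + \frac{1}{2} \cdot 7 \cdot 88\right) = - 11 \left(87 + 308\right) = \left(-11\right) 395 = -4345$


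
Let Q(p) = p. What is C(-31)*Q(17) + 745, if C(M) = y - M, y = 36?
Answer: 1884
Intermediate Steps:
C(M) = 36 - M
C(-31)*Q(17) + 745 = (36 - 1*(-31))*17 + 745 = (36 + 31)*17 + 745 = 67*17 + 745 = 1139 + 745 = 1884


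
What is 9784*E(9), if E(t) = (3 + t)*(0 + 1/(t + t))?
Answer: 19568/3 ≈ 6522.7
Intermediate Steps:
E(t) = (3 + t)/(2*t) (E(t) = (3 + t)*(0 + 1/(2*t)) = (3 + t)*(1/(2*t)) = (3 + t)/(2*t))
9784*E(9) = 9784*((½)*(3 + 9)/9) = 9784*((½)*(⅑)*12) = 9784*(⅔) = 19568/3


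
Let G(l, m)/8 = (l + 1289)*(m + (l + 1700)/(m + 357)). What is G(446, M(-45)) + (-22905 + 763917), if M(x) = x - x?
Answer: 294327764/357 ≈ 8.2445e+5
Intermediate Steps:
M(x) = 0
G(l, m) = 8*(1289 + l)*(m + (1700 + l)/(357 + m)) (G(l, m) = 8*((l + 1289)*(m + (l + 1700)/(m + 357))) = 8*((1289 + l)*(m + (1700 + l)/(357 + m))) = 8*(1289 + l)*(m + (1700 + l)/(357 + m)))
G(446, M(-45)) + (-22905 + 763917) = 8*(2191300 + 446² + 1289*0² + 2989*446 + 460173*0 + 446*0² + 357*446*0)/(357 + 0) + (-22905 + 763917) = 8*(2191300 + 198916 + 1289*0 + 1333094 + 0 + 446*0 + 0)/357 + 741012 = 8*(1/357)*(2191300 + 198916 + 0 + 1333094 + 0 + 0 + 0) + 741012 = 8*(1/357)*3723310 + 741012 = 29786480/357 + 741012 = 294327764/357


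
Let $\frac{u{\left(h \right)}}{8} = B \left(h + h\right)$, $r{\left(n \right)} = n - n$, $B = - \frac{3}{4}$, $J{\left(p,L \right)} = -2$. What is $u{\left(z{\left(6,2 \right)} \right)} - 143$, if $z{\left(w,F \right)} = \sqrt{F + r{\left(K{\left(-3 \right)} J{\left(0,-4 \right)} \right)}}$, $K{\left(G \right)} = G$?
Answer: $-143 - 12 \sqrt{2} \approx -159.97$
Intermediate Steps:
$B = - \frac{3}{4}$ ($B = \left(-3\right) \frac{1}{4} = - \frac{3}{4} \approx -0.75$)
$r{\left(n \right)} = 0$
$z{\left(w,F \right)} = \sqrt{F}$ ($z{\left(w,F \right)} = \sqrt{F + 0} = \sqrt{F}$)
$u{\left(h \right)} = - 12 h$ ($u{\left(h \right)} = 8 \left(- \frac{3 \left(h + h\right)}{4}\right) = 8 \left(- \frac{3 \cdot 2 h}{4}\right) = 8 \left(- \frac{3 h}{2}\right) = - 12 h$)
$u{\left(z{\left(6,2 \right)} \right)} - 143 = - 12 \sqrt{2} - 143 = -143 - 12 \sqrt{2}$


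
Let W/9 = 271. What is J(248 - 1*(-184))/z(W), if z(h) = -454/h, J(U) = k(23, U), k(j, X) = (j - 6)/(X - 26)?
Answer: -41463/184324 ≈ -0.22495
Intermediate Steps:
W = 2439 (W = 9*271 = 2439)
k(j, X) = (-6 + j)/(-26 + X)
J(U) = 17/(-26 + U) (J(U) = (-6 + 23)/(-26 + U) = 17/(-26 + U))
J(248 - 1*(-184))/z(W) = (17/(-26 + (248 - 1*(-184))))/((-454/2439)) = (17/(-26 + (248 + 184)))/((-454*1/2439)) = (17/(-26 + 432))/(-454/2439) = (17/406)*(-2439/454) = -41463/184324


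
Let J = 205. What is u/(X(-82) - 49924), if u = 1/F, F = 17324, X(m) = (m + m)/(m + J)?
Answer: -3/2594719424 ≈ -1.1562e-9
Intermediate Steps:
X(m) = 2*m/(205 + m) (X(m) = (m + m)/(m + 205) = (2*m)/(205 + m) = 2*m/(205 + m))
u = 1/17324 ≈ 5.7723e-5
u/(X(-82) - 49924) = 1/(17324*(2*(-82)/(205 - 82) - 49924)) = 1/(17324*(2*(-82)/123 - 49924)) = 1/(17324*(2*(-82)*(1/123) - 49924)) = 1/(17324*(-4/3 - 49924)) = 1/(17324*(-149776/3)) = (1/17324)*(-3/149776) = -3/2594719424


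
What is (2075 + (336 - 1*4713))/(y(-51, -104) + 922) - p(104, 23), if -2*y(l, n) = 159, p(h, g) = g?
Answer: -43359/1685 ≈ -25.732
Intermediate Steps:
y(l, n) = -159/2 (y(l, n) = -½*159 = -159/2)
(2075 + (336 - 1*4713))/(y(-51, -104) + 922) - p(104, 23) = (2075 + (336 - 1*4713))/(-159/2 + 922) - 1*23 = (2075 + (336 - 4713))/(1685/2) - 23 = (2075 - 4377)*(2/1685) - 23 = -2302*2/1685 - 23 = -4604/1685 - 23 = -43359/1685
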